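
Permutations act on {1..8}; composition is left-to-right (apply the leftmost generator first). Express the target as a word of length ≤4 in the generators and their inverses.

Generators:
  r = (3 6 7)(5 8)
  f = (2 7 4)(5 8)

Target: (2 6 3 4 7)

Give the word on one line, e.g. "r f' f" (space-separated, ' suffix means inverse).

f r' f' f'

  after f: (2 7 4)(5 8)
  after r': (2 6 3 7 4)
  after f': (2 6 3)(5 8)
  after f': (2 6 3 4 7)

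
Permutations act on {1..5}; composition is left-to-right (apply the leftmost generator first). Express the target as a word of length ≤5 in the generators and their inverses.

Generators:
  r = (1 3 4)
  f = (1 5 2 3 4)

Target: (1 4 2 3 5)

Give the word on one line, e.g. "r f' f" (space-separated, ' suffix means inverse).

f f f r

  after f: (1 5 2 3 4)
  after f: (1 2 4 5 3)
  after f: (1 3 5 4 2)
  after r: (1 4 2 3 5)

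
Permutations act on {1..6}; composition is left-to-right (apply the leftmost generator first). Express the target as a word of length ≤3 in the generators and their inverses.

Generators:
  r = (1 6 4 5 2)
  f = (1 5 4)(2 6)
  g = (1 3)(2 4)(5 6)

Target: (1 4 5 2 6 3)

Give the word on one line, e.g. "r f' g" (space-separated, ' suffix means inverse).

  after r': (1 2 5 4 6)
  after g: (1 4 5 2 6 3)

r' g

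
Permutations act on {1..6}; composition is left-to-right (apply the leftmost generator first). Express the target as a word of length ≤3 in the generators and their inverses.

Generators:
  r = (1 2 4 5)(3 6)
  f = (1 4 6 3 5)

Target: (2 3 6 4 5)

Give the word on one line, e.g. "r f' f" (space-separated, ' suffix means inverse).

  after r: (1 2 4 5)(3 6)
  after r: (1 4)(2 5)
  after f': (2 3 6 4 5)

r r f'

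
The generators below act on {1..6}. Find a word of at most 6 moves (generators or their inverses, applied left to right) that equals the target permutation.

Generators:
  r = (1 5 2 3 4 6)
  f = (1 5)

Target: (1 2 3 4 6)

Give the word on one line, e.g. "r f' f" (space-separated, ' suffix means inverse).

  after f: (1 5)
  after r: (1 2 3 4 6)
  after f: (1 2 3 4 6 5)
  after f: (1 2 3 4 6)

f r f f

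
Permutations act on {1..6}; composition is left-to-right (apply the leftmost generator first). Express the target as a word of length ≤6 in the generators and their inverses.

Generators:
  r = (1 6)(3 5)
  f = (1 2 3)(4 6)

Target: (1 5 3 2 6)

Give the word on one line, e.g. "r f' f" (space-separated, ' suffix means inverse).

  after f: (1 2 3)(4 6)
  after r': (1 2 5 3 6 4)
  after r': (1 2 3)(4 6)
  after f: (1 3 2)
  after r': (1 5 3 2 6)

f r' r' f r'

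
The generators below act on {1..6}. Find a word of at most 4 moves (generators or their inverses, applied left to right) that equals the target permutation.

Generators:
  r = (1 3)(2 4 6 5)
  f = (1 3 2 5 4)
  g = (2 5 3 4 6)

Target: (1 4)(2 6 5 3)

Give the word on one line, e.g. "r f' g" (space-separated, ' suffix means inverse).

  after f: (1 3 2 5 4)
  after r: (3 4)(5 6)
  after r: (1 3 6 2 4)
  after g: (1 4)(2 6 5 3)

f r r g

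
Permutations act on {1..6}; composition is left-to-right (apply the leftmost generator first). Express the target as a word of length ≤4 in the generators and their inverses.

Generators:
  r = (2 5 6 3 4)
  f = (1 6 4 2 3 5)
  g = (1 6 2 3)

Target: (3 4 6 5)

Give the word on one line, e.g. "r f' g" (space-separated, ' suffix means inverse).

  after f': (1 5 3 2 4 6)
  after f': (1 3 4)(2 6 5)
  after g: (3 4 6 5)

f' f' g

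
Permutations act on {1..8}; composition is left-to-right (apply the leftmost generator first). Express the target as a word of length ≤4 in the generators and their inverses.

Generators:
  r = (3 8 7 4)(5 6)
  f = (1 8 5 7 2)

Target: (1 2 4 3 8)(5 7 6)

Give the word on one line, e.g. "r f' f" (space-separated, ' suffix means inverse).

f' r

  after f': (1 2 7 5 8)
  after r: (1 2 4 3 8)(5 7 6)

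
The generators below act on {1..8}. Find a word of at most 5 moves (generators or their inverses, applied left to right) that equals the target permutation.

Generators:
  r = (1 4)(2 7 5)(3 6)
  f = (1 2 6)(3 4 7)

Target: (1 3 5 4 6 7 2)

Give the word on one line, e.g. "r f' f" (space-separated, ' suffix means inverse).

  after r': (1 4)(2 5 7)(3 6)
  after r': (2 7 5)
  after f': (1 6 2 4 3 7 5)
  after r: (1 3 5 4 6 7 2)

r' r' f' r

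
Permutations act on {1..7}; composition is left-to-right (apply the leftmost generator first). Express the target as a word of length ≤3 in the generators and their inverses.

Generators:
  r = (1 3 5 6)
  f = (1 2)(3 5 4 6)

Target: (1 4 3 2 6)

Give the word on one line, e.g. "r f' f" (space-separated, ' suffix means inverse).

r' f' r'

  after r': (1 6 5 3)
  after f': (1 4 5 6 3 2)
  after r': (1 4 3 2 6)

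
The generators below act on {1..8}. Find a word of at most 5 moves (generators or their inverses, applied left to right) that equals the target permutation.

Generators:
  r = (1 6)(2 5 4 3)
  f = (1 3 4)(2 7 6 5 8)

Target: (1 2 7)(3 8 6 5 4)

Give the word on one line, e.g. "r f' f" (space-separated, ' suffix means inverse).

  after f': (1 4 3)(2 8 5 6 7)
  after r': (1 5)(2 8)(3 6 7)
  after f: (1 8 7 4)(3 5)
  after f: (1 2 7)(3 8 6 5 4)

f' r' f f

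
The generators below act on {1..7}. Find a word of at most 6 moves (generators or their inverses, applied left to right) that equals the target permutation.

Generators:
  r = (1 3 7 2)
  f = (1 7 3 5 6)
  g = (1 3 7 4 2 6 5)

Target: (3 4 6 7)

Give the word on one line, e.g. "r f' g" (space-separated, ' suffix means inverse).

r' g f' g

  after r': (1 2 7 3)
  after g: (1 6 5)(2 4)
  after f': (1 5 6 3 7)(2 4)
  after g: (3 4 6 7)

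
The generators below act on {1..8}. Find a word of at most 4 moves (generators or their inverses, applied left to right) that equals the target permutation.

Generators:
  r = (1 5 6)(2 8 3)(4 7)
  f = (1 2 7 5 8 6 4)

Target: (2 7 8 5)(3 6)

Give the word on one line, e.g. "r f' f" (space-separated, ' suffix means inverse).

  after r: (1 5 6)(2 8 3)(4 7)
  after f: (1 8 3 7)(2 6)(4 5)
  after r': (1 2 5 7 6 3 4)
  after f': (2 7 8 5)(3 6)

r f r' f'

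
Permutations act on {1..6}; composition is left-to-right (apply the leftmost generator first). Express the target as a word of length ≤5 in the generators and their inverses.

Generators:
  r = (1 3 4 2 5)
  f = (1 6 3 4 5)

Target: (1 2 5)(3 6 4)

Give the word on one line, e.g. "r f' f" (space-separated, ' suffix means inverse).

  after r': (1 5 2 4 3)
  after f': (1 4 6)(2 3 5)
  after r: (1 2 4 6 3)
  after f: (1 2 5)(3 6 4)

r' f' r f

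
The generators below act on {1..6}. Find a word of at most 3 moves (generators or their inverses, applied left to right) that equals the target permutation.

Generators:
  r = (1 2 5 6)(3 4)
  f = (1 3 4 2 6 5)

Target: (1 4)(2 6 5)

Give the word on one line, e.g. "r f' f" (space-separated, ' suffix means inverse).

r f'

  after r: (1 2 5 6)(3 4)
  after f': (1 4)(2 6 5)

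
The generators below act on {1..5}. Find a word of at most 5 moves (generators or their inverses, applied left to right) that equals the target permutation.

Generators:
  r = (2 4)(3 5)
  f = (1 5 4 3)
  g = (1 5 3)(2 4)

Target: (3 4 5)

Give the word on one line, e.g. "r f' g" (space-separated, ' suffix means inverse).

f' g r

  after f': (1 3 4 5)
  after g: (2 4 3)
  after r: (3 4 5)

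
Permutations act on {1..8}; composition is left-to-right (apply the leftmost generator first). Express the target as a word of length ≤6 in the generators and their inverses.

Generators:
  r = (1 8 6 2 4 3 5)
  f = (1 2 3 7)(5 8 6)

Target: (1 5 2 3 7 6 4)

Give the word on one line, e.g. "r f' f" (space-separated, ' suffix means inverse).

  after r': (1 5 3 4 2 6 8)
  after r': (1 3 2 8 5 4 6)
  after f: (1 7)(2 6)(4 5)
  after f: (2 5 4 8 6 3 7)
  after r': (1 5 2 3 7 6 4)

r' r' f f r'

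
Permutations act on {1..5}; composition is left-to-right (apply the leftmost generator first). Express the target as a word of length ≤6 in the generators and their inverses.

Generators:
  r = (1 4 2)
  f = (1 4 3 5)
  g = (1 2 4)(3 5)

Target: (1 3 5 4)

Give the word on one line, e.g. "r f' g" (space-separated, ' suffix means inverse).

  after g: (1 2 4)(3 5)
  after f': (1 2)(4 5)
  after r': (1 4 5)
  after f: (1 3 5 4)

g f' r' f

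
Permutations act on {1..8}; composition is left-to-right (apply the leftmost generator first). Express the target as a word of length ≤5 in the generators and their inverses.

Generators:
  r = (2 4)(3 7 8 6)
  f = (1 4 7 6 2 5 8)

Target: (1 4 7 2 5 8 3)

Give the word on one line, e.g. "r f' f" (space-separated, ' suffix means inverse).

  after r': (2 4)(3 6 8 7)
  after r': (3 8)(6 7)
  after f: (1 4 7 2 5 8 3)

r' r' f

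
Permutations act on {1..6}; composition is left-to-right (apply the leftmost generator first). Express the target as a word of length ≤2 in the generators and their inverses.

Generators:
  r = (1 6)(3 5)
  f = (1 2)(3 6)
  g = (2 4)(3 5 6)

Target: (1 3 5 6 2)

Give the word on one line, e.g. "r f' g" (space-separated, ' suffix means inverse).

  after r': (1 6)(3 5)
  after f': (1 3 5 6 2)

r' f'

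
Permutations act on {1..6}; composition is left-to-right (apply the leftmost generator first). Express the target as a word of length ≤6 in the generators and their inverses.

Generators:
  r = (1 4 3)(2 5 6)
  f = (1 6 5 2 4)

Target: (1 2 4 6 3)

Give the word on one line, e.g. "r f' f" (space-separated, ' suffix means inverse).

  after f: (1 6 5 2 4)
  after r: (1 2 3)
  after f': (1 5 6)(2 3 4)
  after r: (1 6 4 5 2)
  after r: (1 2 4 6 3)

f r f' r r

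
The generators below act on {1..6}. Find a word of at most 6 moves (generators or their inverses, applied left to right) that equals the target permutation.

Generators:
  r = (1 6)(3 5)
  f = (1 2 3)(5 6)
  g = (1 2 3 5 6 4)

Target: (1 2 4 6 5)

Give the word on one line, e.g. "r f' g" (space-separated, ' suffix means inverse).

  after f': (1 3 2)(5 6)
  after g: (1 5 4)
  after f': (1 6 5 4 3 2)
  after r': (2 6 3)(4 5)
  after g: (1 2 4 6 5)

f' g f' r' g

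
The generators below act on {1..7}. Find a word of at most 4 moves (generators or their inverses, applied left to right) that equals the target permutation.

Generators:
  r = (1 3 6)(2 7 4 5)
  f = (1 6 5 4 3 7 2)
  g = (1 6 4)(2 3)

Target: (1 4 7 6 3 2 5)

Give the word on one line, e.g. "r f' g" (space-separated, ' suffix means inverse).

  after f': (1 2 7 3 4 5 6)
  after r': (1 5 3 7)
  after r': (1 4 7 6 3 2 5)

f' r' r'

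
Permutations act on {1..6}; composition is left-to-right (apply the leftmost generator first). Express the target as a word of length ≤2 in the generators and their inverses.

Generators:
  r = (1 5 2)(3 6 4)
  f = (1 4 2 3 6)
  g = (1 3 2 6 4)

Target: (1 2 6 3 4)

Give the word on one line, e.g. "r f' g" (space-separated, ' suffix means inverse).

  after g': (1 4 6 2 3)
  after f: (1 2 6 3 4)

g' f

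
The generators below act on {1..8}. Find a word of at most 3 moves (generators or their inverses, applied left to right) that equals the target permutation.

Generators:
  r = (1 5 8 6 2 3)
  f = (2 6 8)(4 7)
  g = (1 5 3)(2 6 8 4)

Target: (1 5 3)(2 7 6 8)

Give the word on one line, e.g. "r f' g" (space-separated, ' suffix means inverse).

  after f': (2 8 6)(4 7)
  after g: (1 5 3)(2 4 7)
  after f: (1 5 3)(2 7 6 8)

f' g f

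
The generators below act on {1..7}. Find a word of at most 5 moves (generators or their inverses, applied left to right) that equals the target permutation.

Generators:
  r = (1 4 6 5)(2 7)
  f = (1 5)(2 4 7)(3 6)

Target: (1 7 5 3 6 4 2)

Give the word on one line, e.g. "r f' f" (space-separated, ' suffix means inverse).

f' r' r' f' r'

  after f': (1 5)(2 7 4)(3 6)
  after r': (1 6 3 4 7)
  after r': (1 4 2 7 5 6 3)
  after f': (1 2 4 7)(3 5)
  after r': (1 7 5 3 6 4 2)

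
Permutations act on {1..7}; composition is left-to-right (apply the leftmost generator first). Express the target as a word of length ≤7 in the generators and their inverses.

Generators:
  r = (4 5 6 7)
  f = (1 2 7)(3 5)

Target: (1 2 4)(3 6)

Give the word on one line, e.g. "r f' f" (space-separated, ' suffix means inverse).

  after r: (4 5 6 7)
  after r: (4 6)(5 7)
  after r: (4 7 6 5)
  after f: (1 2 7 6 3 5 4)
  after r: (1 2 4)(3 6)

r r r f r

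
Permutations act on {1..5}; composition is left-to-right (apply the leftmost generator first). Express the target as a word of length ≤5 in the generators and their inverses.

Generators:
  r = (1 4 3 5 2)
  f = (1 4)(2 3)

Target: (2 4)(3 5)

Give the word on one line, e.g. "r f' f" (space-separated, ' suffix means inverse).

f r' f' f'

  after f: (1 4)(2 3)
  after r': (2 4)(3 5)
  after f': (1 4 3 5 2)
  after f': (2 4)(3 5)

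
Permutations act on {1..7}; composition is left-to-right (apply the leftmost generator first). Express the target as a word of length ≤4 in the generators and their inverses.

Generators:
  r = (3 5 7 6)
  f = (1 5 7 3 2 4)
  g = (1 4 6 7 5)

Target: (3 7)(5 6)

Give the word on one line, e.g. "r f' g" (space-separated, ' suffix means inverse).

  after r: (3 5 7 6)
  after r: (3 7)(5 6)

r r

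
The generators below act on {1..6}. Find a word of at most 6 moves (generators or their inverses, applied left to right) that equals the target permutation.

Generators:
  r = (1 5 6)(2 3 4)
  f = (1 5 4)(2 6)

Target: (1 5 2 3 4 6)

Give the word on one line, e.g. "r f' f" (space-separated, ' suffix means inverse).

  after r': (1 6 5)(2 4 3)
  after r': (1 5 6)(2 3 4)
  after f': (2 3 5)(4 6)
  after f': (1 4 2 3)(5 6)
  after f': (1 5 2 3 4 6)

r' r' f' f' f'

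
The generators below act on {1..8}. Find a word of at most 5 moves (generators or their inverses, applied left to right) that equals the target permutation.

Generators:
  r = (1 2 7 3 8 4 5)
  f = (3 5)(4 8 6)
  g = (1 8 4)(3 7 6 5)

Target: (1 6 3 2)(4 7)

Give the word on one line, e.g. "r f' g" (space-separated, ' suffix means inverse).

g' f g f' r'

  after g': (1 4 8)(3 5 6 7)
  after f: (1 8)(4 6 7 5)
  after g: (1 4 5)(3 7)
  after f': (1 6 8 4 3 7 5)
  after r': (1 6 3 2)(4 7)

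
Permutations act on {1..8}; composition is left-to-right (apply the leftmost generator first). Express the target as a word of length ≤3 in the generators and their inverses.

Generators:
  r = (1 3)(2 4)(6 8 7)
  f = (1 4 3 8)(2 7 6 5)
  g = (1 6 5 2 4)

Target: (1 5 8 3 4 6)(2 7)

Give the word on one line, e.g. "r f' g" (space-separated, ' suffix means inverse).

  after g': (1 4 2 5 6)
  after g': (1 2 6 4 5)
  after f': (1 5 8 3 4 6)(2 7)

g' g' f'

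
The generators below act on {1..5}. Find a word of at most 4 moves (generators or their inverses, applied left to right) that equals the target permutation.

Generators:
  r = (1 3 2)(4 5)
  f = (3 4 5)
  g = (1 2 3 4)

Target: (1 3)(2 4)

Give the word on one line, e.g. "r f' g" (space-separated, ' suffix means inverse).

  after f': (3 5 4)
  after r': (1 2 3 4)
  after g: (1 3)(2 4)

f' r' g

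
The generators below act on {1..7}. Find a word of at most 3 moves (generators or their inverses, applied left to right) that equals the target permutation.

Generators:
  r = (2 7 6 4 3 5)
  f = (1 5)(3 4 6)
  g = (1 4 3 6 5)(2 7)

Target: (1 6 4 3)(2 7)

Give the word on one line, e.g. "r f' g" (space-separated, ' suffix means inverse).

  after f: (1 5)(3 4 6)
  after g': (1 6 4 3)(2 7)

f g'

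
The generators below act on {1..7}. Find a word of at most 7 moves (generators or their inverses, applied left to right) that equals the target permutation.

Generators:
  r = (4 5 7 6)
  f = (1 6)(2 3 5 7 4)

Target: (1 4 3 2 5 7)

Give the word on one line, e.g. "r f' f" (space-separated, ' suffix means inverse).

  after r: (4 5 7 6)
  after f': (1 6 7)(2 4 3)
  after r': (1 7)(2 6 5 4 3)
  after r': (1 5 6 4 3 2 7)
  after r': (1 4 3 2 5 7)

r f' r' r' r'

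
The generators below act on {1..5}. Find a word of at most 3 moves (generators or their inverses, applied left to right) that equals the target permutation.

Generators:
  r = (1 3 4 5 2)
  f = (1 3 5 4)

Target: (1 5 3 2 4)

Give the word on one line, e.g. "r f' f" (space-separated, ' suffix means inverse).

r r r

  after r: (1 3 4 5 2)
  after r: (1 4 2 3 5)
  after r: (1 5 3 2 4)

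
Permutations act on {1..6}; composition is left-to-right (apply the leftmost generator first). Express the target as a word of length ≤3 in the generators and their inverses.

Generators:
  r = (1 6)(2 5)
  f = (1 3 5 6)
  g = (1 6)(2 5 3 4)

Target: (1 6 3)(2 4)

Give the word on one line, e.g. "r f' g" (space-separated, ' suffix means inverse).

g' f r

  after g': (1 6)(2 4 3 5)
  after f: (2 4 5)(3 6)
  after r: (1 6 3)(2 4)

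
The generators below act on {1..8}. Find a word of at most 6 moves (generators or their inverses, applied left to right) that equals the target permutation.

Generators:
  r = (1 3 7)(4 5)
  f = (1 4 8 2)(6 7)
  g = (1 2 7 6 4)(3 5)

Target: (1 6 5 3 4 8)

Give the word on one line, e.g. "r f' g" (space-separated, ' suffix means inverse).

f r r g'

  after f: (1 4 8 2)(6 7)
  after r: (1 5 4 8 2 3 7 6)
  after r: (1 4 8 2 7 6 3)
  after g': (1 6 5 3 4 8)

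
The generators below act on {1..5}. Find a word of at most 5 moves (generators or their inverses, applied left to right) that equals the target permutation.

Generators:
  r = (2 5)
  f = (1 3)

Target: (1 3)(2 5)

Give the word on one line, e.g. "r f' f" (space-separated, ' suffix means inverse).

  after f': (1 3)
  after r: (1 3)(2 5)
  after f: (2 5)
  after f: (1 3)(2 5)

f' r f f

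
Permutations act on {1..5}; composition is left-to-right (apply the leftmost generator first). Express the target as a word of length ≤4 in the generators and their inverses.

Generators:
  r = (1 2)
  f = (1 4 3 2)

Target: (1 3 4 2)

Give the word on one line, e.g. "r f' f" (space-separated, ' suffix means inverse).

f r f

  after f: (1 4 3 2)
  after r: (1 4 3)
  after f: (1 3 4 2)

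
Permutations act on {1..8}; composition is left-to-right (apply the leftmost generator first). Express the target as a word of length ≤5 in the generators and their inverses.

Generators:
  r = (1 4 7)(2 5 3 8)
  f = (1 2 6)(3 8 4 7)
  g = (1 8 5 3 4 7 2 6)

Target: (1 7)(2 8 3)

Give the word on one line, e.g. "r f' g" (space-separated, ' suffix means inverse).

g f g

  after g: (1 8 5 3 4 7 2 6)
  after f: (1 4 3 7 6 2)(5 8)
  after g: (1 7)(2 8 3)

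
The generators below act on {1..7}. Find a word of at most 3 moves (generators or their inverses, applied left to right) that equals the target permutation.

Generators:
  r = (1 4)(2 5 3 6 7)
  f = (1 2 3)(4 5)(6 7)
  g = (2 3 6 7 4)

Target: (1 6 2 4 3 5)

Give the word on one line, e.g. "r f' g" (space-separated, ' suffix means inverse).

f' r

  after f': (1 3 2)(4 5)(6 7)
  after r: (1 6 2 4 3 5)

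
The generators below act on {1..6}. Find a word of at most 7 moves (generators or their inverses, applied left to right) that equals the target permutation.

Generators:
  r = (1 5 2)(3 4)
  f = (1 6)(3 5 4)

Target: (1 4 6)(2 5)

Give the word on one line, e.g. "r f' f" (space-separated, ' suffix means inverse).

  after r': (1 2 5)(3 4)
  after f': (1 2 3 5 6)
  after f': (1 2 4 5)
  after r': (1 5 2 3 4)
  after f: (1 4 6)(2 5)

r' f' f' r' f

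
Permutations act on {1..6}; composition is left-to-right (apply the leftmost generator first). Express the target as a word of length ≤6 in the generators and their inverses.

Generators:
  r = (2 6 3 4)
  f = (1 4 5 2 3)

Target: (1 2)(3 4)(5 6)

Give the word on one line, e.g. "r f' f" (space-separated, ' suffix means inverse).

  after r': (2 4 3 6)
  after r': (2 3)(4 6)
  after f: (1 4 6 5 2)
  after r: (1 2)(3 4)(5 6)

r' r' f r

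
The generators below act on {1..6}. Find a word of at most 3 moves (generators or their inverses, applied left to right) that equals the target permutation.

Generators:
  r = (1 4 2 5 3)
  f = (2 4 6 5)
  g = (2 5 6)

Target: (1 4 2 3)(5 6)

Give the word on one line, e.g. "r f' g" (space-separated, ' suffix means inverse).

  after g: (2 5 6)
  after r: (1 4 2 3)(5 6)

g r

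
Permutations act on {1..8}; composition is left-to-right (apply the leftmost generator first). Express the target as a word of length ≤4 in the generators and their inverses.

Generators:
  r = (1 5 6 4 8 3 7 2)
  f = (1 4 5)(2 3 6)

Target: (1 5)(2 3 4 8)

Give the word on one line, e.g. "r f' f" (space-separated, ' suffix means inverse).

  after r': (1 2 7 3 8 4 6 5)
  after f': (1 6 4 3 8)(2 7)
  after r': (1 5)(2 3 4 8)

r' f' r'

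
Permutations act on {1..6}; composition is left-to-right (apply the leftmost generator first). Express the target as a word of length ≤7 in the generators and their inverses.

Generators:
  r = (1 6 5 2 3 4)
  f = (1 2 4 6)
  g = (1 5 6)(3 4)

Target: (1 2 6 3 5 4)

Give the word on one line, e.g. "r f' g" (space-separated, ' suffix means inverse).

  after r': (1 4 3 2 5 6)
  after r': (1 3 5)(2 6 4)
  after r': (1 2)(3 6)(4 5)
  after g: (1 2 5 3)(4 6)
  after g: (1 2 6 3 5 4)

r' r' r' g g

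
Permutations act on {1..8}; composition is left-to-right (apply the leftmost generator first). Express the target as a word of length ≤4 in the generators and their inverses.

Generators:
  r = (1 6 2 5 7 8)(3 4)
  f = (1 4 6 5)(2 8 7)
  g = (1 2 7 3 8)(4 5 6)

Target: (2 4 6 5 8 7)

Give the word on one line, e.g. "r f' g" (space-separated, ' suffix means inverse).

g' f' g'

  after g': (1 8 3 7 2)(4 6 5)
  after f': (1 2 5)(3 8)
  after g': (2 4 6 5 8 7)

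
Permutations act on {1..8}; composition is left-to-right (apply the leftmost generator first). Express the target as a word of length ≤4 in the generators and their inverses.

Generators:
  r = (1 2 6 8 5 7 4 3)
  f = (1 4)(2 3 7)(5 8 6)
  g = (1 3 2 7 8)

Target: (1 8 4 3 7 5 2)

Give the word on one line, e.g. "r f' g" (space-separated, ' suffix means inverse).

g' f' r'

  after g': (1 8 7 2 3)
  after f': (1 5 6 8 3 4)
  after r': (1 8 4 3 7 5 2)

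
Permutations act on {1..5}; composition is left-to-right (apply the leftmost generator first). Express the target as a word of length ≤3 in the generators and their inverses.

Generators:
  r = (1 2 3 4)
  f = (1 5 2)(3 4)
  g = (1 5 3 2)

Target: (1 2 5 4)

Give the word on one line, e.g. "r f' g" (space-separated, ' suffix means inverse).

r g' r'

  after r: (1 2 3 4)
  after g': (1 3 4 2 5)
  after r': (1 2 5 4)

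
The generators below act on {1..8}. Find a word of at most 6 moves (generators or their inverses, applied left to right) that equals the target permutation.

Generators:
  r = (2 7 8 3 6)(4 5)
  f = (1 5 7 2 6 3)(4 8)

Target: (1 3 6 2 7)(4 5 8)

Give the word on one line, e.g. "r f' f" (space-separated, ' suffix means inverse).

f' r f r f

  after f': (1 3 6 2 7 5)(4 8)
  after r: (1 6 7 4 3 2 8 5)
  after f: (1 3 6 2 4)(7 8)
  after r: (1 6 7 3 2 5 4)
  after f: (1 3 6 2 7)(4 5 8)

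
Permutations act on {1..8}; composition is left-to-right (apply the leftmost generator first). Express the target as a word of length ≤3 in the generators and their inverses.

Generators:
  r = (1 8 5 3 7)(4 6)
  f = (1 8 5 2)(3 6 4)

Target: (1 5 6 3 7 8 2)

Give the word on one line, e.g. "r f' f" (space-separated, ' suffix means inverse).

  after r: (1 8 5 3 7)(4 6)
  after f: (1 5 6 3 7 8 2)

r f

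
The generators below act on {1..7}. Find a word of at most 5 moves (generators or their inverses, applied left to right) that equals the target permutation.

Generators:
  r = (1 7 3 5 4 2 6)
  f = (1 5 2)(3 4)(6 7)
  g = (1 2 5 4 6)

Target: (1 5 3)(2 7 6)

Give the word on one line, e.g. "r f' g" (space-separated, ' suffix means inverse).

g r' r'

  after g: (1 2 5 4 6)
  after r': (1 4 2 3 7)
  after r': (1 5 3)(2 7 6)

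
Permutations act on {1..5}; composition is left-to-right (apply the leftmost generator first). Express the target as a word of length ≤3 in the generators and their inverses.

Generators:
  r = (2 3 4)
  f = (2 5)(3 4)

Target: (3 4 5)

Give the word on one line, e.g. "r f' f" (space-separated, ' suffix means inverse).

r f r

  after r: (2 3 4)
  after f: (2 4 5)
  after r: (3 4 5)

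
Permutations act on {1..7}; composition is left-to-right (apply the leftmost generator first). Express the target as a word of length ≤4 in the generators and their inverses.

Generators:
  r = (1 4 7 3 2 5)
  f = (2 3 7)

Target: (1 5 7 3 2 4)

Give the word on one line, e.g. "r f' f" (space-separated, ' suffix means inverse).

  after f: (2 3 7)
  after f: (2 7 3)
  after r': (1 5 2 4)
  after f': (1 5 7 3 2 4)

f f r' f'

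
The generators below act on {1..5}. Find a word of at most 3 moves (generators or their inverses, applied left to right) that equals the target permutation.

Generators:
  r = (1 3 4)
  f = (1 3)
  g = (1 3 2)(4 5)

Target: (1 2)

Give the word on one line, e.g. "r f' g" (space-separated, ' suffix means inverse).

  after g: (1 3 2)(4 5)
  after g: (1 2 3)
  after f': (1 2)

g g f'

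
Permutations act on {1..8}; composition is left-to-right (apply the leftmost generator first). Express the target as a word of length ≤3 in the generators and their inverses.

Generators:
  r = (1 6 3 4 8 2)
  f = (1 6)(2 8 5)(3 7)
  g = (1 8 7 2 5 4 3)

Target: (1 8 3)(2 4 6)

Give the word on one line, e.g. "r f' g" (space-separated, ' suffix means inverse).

  after r': (1 2 8 4 3 6)
  after r': (1 8 3)(2 4 6)

r' r'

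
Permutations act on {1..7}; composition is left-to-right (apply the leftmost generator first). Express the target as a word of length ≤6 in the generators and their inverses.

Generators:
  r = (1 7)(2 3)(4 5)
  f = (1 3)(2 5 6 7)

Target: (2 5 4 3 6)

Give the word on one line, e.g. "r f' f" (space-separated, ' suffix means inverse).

  after f: (1 3)(2 5 6 7)
  after r: (1 2 4 5 6)(3 7)
  after f': (1 7)(2 4)(3 6)
  after r: (2 5 4 3 6)

f r f' r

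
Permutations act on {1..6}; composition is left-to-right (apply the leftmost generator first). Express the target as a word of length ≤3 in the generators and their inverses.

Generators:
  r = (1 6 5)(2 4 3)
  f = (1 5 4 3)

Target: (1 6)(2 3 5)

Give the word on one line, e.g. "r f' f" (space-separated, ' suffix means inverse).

  after f: (1 5 4 3)
  after r: (2 4)(3 6 5)
  after r: (1 6)(2 3 5)

f r r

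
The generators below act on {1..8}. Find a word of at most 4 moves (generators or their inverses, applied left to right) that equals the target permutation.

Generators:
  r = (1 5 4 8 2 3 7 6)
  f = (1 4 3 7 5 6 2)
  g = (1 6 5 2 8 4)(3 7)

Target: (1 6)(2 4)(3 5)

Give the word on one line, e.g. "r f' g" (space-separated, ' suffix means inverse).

  after f: (1 4 3 7 5 6 2)
  after g: (2 6 8 4 7)
  after r: (1 5 4 6 2)(3 7)
  after f: (1 6)(2 4)(3 5)

f g r f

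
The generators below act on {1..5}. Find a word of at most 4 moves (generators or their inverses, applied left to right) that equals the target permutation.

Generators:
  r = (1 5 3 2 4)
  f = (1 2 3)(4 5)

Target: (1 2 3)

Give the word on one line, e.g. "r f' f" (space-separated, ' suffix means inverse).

  after f': (1 3 2)(4 5)
  after f': (1 2 3)

f' f'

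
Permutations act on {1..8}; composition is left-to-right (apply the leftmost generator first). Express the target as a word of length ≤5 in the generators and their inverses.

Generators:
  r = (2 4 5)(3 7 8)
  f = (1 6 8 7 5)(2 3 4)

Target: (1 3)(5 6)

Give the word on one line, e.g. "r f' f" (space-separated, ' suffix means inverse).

r' f' r' f'

  after r': (2 5 4)(3 8 7)
  after f': (1 5 3 6)(2 7)
  after r': (1 4 2 3 6)(5 8 7)
  after f': (1 3)(5 6)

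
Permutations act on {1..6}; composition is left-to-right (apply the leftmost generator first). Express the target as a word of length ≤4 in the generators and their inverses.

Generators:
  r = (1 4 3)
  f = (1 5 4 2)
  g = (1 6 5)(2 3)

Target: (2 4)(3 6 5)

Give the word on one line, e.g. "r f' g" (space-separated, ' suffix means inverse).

r g r'

  after r: (1 4 3)
  after g: (1 4 2 3 6 5)
  after r': (2 4)(3 6 5)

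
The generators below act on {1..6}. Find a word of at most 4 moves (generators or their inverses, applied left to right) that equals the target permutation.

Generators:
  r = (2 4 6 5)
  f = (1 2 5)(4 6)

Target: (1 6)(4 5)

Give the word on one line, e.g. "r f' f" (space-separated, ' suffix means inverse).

  after r': (2 5 6 4)
  after r': (2 6)(4 5)
  after f': (1 5 6)(2 4)
  after r': (1 6)(4 5)

r' r' f' r'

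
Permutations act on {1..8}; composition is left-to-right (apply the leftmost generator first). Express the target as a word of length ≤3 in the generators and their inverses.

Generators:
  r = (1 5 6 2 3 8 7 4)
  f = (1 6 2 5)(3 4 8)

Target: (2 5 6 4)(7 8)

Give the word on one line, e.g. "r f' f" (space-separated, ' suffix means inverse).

f' r'

  after f': (1 5 2 6)(3 8 4)
  after r': (2 5 6 4)(7 8)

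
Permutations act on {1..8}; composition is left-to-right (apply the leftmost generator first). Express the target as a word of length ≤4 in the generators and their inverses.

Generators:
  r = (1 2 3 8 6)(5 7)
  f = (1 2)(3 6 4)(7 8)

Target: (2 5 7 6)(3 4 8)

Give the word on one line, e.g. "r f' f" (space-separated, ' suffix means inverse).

r r f r

  after r: (1 2 3 8 6)(5 7)
  after r: (1 3 6 2 8)
  after f: (1 6)(2 7 8)(3 4)
  after r: (2 5 7 6)(3 4 8)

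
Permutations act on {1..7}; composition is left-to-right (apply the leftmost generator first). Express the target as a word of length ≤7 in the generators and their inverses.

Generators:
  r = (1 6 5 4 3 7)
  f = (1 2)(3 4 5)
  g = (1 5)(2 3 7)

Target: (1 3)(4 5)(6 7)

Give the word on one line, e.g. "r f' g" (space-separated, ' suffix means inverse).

  after g: (1 5)(2 3 7)
  after r: (1 4 3)(2 7)(5 6)
  after f: (1 5 6 3 2 7)
  after r: (1 4 3 2)(6 7)
  after f': (1 3)(4 5)(6 7)

g r f r f'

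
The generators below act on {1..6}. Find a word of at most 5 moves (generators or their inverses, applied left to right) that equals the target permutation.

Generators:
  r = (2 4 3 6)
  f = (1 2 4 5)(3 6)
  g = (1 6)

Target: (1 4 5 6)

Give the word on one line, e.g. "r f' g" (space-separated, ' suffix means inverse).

  after g': (1 6)
  after f: (1 3 6 2 4 5)
  after r': (1 4 5)
  after g: (1 4 5 6)

g' f r' g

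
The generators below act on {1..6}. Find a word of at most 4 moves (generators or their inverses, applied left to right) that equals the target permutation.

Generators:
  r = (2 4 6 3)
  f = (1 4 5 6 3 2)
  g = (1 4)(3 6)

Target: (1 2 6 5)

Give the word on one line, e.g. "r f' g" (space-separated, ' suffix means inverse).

  after f': (1 2 3 6 5 4)
  after g: (1 2 6 5)

f' g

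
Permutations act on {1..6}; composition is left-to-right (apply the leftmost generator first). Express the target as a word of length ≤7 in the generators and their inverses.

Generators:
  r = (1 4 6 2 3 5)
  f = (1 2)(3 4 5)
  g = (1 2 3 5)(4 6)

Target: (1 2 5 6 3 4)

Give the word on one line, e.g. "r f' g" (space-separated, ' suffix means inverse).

f' r g' g' f

  after f': (1 2)(3 5 4)
  after r: (1 3)(2 4 5 6)
  after g': (1 2 6)(3 5 4)
  after g': (2 4)(5 6)
  after f: (1 2 5 6 3 4)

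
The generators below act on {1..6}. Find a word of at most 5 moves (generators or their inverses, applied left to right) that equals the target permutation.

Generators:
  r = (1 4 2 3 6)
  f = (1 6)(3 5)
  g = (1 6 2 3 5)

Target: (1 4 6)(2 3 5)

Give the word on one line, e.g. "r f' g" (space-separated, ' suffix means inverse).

  after r: (1 4 2 3 6)
  after f: (1 4 2 5 3)
  after g': (1 4 6)(2 3 5)

r f g'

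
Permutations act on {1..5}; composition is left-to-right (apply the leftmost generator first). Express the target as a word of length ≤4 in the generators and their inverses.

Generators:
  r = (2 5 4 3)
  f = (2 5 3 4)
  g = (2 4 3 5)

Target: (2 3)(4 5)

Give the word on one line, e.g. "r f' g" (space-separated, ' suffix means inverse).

  after g': (2 5 3 4)
  after f: (2 3)(4 5)

g' f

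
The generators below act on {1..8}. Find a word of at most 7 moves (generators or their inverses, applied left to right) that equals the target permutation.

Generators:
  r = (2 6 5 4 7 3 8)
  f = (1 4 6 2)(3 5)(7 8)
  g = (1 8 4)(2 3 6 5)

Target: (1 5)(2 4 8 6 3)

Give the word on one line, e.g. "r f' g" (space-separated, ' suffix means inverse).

  after r: (2 6 5 4 7 3 8)
  after f': (1 2 4 8 6 3 7 5)
  after f': (1 6 5 2)(3 8 4 7)
  after r': (1 2)(5 8)
  after g': (1 5)(2 4 8 6 3)

r f' f' r' g'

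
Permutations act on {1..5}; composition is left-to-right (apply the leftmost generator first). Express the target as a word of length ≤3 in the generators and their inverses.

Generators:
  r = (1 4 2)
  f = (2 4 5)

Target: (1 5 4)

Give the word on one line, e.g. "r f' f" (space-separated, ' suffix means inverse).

  after f': (2 5 4)
  after r: (1 4)(2 5)
  after f: (1 5 4)

f' r f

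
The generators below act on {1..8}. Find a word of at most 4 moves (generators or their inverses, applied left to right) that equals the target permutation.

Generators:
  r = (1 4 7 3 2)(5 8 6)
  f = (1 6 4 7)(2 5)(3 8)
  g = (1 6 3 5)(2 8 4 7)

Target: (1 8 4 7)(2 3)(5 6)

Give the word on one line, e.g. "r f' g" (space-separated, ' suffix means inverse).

  after f': (1 7 4 6)(2 5)(3 8)
  after r: (1 3 6 4 5)(2 8)
  after g': (1 6 8 7 4 3)
  after r': (1 8 4 7)(2 3)(5 6)

f' r g' r'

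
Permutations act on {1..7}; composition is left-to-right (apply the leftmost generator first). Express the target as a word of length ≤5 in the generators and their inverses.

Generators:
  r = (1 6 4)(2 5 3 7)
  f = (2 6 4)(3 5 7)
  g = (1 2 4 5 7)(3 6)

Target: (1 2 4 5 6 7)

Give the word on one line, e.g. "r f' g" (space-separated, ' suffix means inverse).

  after r': (1 4 6)(2 7 3 5)
  after g: (1 5 4 3 7 6 2)
  after r': (1 2 4 5 6 7)

r' g r'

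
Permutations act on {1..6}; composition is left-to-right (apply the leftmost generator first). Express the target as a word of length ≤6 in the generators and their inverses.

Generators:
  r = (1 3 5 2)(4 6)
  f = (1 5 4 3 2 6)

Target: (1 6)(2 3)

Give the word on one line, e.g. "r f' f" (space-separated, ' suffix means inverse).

  after f: (1 5 4 3 2 6)
  after r': (1 3 5 6 2 4)
  after f': (1 4 6 3)(2 5)
  after r': (1 6)(2 3)

f r' f' r'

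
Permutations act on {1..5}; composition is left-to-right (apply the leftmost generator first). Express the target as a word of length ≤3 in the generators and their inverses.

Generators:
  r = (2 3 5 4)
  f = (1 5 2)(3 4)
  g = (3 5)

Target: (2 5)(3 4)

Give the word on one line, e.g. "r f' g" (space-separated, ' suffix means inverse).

  after r: (2 3 5 4)
  after r: (2 5)(3 4)

r r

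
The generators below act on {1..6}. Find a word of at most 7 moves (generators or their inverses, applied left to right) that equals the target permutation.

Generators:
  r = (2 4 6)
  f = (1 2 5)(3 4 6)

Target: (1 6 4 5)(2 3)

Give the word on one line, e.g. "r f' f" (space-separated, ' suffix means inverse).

r r f' f' r'

  after r: (2 4 6)
  after r: (2 6 4)
  after f': (1 5 2 4)(3 6)
  after f': (1 2 3 4 5)
  after r': (1 6 4 5)(2 3)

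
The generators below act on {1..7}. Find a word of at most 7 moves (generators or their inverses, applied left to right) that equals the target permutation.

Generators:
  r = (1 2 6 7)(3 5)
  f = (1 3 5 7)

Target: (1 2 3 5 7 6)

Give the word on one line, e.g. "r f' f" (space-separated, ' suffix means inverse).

f' r' f' f' r'

  after f': (1 7 5 3)
  after r': (1 6 2)(3 7)
  after f': (1 6 2 7)(3 5)
  after f': (1 6 2 5)
  after r': (1 2 3 5 7 6)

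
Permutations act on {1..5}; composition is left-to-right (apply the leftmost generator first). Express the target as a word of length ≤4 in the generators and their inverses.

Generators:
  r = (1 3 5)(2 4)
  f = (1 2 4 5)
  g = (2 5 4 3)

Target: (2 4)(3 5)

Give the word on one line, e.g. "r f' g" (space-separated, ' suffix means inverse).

  after g: (2 5 4 3)
  after g: (2 4)(3 5)

g g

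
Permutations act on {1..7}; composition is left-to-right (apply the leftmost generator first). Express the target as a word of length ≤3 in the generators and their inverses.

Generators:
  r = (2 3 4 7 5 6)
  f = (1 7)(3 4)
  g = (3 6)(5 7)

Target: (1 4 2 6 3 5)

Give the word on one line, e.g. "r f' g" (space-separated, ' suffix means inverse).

  after g: (3 6)(5 7)
  after f: (1 7 5)(3 6 4)
  after r': (1 4 2 6 3 5)

g f r'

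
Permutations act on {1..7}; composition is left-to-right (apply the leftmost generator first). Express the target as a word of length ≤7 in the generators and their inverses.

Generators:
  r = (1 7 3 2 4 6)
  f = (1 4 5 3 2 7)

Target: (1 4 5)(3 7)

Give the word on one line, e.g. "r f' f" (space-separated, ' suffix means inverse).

f' r' f' r' f

  after f': (1 7 2 3 5 4)
  after r': (2 7 3 5)(4 6)
  after f': (1 7 5 3 4 6)
  after r': (2 3)(5 7)
  after f: (1 4 5)(3 7)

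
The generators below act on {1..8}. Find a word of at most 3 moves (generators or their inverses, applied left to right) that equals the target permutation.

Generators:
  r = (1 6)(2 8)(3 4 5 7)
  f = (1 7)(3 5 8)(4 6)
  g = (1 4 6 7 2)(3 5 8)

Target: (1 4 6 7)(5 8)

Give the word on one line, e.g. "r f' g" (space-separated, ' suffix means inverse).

  after f: (1 7)(3 5 8)(4 6)
  after r': (1 5 2 8 7 6 3 4)
  after r': (1 4 6 7)(5 8)

f r' r'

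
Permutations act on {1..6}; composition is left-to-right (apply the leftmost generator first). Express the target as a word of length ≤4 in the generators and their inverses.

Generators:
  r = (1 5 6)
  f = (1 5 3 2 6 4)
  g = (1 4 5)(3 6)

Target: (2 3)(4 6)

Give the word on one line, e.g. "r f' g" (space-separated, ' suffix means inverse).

  after r': (1 6 5)
  after g: (1 3 6)(4 5)
  after f': (1 5 6 4)(2 3)
  after r': (2 3)(4 6)

r' g f' r'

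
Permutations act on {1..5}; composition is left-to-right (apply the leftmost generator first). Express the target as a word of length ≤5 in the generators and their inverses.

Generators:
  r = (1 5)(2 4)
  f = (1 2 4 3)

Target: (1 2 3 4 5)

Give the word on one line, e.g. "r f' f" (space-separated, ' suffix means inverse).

f f r'

  after f: (1 2 4 3)
  after f: (1 4)(2 3)
  after r': (1 2 3 4 5)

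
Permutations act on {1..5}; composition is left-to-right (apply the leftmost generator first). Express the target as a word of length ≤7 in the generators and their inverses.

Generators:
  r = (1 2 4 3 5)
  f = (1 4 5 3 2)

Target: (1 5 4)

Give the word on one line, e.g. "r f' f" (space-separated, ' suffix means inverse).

  after f': (1 2 3 5 4)
  after r': (2 4 5)
  after r': (1 5)(3 4)
  after r': (1 3 2)
  after f': (1 5 4)

f' r' r' r' f'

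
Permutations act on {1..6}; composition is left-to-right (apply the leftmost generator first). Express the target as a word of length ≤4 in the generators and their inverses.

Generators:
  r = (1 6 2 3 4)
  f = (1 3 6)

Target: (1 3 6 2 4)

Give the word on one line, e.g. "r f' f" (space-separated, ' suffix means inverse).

r' f r'

  after r': (1 4 3 2 6)
  after f: (1 4 6 3 2)
  after r': (1 3 6 2 4)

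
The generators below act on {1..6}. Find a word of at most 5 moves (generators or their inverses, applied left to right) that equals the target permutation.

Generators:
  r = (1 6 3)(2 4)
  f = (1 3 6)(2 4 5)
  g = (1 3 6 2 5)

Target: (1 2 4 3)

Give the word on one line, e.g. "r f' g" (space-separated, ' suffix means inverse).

  after f': (1 6 3)(2 5 4)
  after g': (1 3 5 4 6)
  after r': (1 6 3 5 2 4)
  after g: (1 2 4 3)

f' g' r' g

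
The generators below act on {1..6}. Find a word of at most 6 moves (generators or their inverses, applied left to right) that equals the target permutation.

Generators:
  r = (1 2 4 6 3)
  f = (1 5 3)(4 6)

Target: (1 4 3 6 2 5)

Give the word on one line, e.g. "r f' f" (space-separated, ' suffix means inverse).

r r r f'

  after r: (1 2 4 6 3)
  after r: (1 4 3 2 6)
  after r: (1 6 2 3 4)
  after f': (1 4 3 6 2 5)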